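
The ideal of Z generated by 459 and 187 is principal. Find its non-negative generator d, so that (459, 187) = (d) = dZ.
(459, 187) = (17); d = 17

In the PID Z, (a, b) is generated by gcd(a, b). Compute gcd(459, 187) with the extended Euclidean algorithm, tracking rows (r, s, t) with s·459 + t·187 = r:
  row A: (459, 1, 0)   [1·459 + 0·187 = 459]
  row B: (187, 0, 1)   [0·459 + 1·187 = 187]
  459 = 2·187 + 85   → row C = row A − 2·row B = (85, 1, −2)   [check: 1·459 − 2·187 = 85]
  187 = 2·85 + 17   → row D = row B − 2·row C = (17, −2, 5)   [check: −2·459 + 5·187 = 17]
  85 = 5·17 + 0   → remainder 0, stop. gcd = 17 (last nonzero row D).
So gcd(459, 187) = 17, with Bézout identity −2·459 + 5·187 = 17. Containment (⊇): the Bézout identity exhibits 17 as an element of (459, 187), giving (17) ⊆ (459, 187). Containment (⊆): since 17 | 459 and 17 | 187 (459 = 17·27, 187 = 17·11), every Z-linear combination of 459 and 187 is divisible by 17, so (459, 187) ⊆ (17). Therefore (459, 187) = (17), d = 17.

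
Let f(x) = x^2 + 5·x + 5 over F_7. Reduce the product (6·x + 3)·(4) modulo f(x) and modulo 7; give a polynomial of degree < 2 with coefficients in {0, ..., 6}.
Multiply as integer polynomials: a · b = 24·x + 12. Reducing coefficients mod 7: a · b ≡ 3·x + 5. This already has degree < 2, so no reduction by f is needed. Hence a · b ≡ 3·x + 5 in F_7[x]/(f).

Final answer: a · b ≡ 3·x + 5 (mod f(x))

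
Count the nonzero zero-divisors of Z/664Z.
In Z/664Z each nonzero element is either a unit (gcd with 664 is 1) or a zero-divisor (gcd > 1). The number of units is φ(664): factorise 664 = 2^3 · 83, so φ(664) = (2^3 − 2^2) · (83 − 1) = 4 · 82 = 328. The nonzero elements number 664 − 1 = 663. Hence the nonzero zero-divisors number 663 − 328 = 335.

Final answer: Z/664Z has 335 nonzero zero-divisors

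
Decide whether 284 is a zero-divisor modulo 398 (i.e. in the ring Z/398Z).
gcd(284, 398) = 2 > 1, so 284 is not a unit in Z/398Z. In Z/nZ every nonzero non-unit is a zero-divisor: explicitly, take b = 398/gcd = 199 ≠ 0 (mod 398); then 284·199 = 56516 = 142·398, i.e. 284·199 ≡ 0 (mod 398). So 284 is a zero-divisor.

Final answer: YES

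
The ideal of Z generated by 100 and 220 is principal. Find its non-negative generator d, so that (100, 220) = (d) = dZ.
(100, 220) = (20); d = 20

In the PID Z, (a, b) is generated by gcd(a, b). Compute gcd(220, 100) with the extended Euclidean algorithm, tracking rows (r, s, t) with s·220 + t·100 = r:
  row A: (220, 1, 0)   [1·220 + 0·100 = 220]
  row B: (100, 0, 1)   [0·220 + 1·100 = 100]
  220 = 2·100 + 20   → row C = row A − 2·row B = (20, 1, −2)   [check: 1·220 − 2·100 = 20]
  100 = 5·20 + 0   → remainder 0, stop. gcd = 20 (last nonzero row C).
So gcd(100, 220) = 20, with Bézout identity 1·220 − 2·100 = 20. Containment (⊇): the Bézout identity exhibits 20 as an element of (100, 220), giving (20) ⊆ (100, 220). Containment (⊆): since 20 | 100 and 20 | 220 (100 = 20·5, 220 = 20·11), every Z-linear combination of 100 and 220 is divisible by 20, so (100, 220) ⊆ (20). Therefore (100, 220) = (20), d = 20.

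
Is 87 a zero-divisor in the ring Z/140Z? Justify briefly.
gcd(87, 140) = 1, so 87 is a unit in Z/140Z (it has a multiplicative inverse). A unit cannot be a zero-divisor: if 87·b ≡ 0 then multiplying both sides by 87^(−1) gives b ≡ 0. So 87 is not a zero-divisor.

Final answer: NO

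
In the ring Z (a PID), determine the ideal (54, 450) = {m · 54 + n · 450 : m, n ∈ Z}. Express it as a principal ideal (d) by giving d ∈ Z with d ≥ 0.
(54, 450) = (18); d = 18

In the PID Z, (a, b) is generated by gcd(a, b). Compute gcd(450, 54) with the extended Euclidean algorithm, tracking rows (r, s, t) with s·450 + t·54 = r:
  row A: (450, 1, 0)   [1·450 + 0·54 = 450]
  row B: (54, 0, 1)   [0·450 + 1·54 = 54]
  450 = 8·54 + 18   → row C = row A − 8·row B = (18, 1, −8)   [check: 1·450 − 8·54 = 18]
  54 = 3·18 + 0   → remainder 0, stop. gcd = 18 (last nonzero row C).
So gcd(54, 450) = 18, with Bézout identity 1·450 − 8·54 = 18. Containment (⊇): the Bézout identity exhibits 18 as an element of (54, 450), giving (18) ⊆ (54, 450). Containment (⊆): since 18 | 54 and 18 | 450 (54 = 18·3, 450 = 18·25), every Z-linear combination of 54 and 450 is divisible by 18, so (54, 450) ⊆ (18). Therefore (54, 450) = (18), d = 18.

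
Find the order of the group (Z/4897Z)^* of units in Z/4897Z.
|(Z/4897Z)^*| = 4756

(Z/4897Z)^* consists of the classes a with gcd(a, 4897) = 1, so its order is φ(4897). φ is multiplicative, with φ(p^e) = p^e − p^(e−1). Factorise 4897 = 59 · 83. Then
  φ(4897) = (59 − 1) · (83 − 1) = 58 · 82 = 4756.
Thus |(Z/4897Z)^*| = 4756.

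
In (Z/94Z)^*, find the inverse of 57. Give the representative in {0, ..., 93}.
Apply the extended Euclidean algorithm to (94, 57), tracking rows (r, s, t) with s·94 + t·57 = r. Each division r_prev = q·r_cur + r_new produces the new row as (previous row) − q·(current row):
  row A: (94, 1, 0)   [1·94 + 0·57 = 94]
  row B: (57, 0, 1)   [0·94 + 1·57 = 57]
  94 = 1·57 + 37   → row C = row A − 1·row B = (37, 1, −1)   [check: 1·94 − 1·57 = 37]
  57 = 1·37 + 20   → row D = row B − 1·row C = (20, −1, 2)   [check: −1·94 + 2·57 = 20]
  37 = 1·20 + 17   → row E = row C − 1·row D = (17, 2, −3)   [check: 2·94 − 3·57 = 17]
  20 = 1·17 + 3   → row F = row D − 1·row E = (3, −3, 5)   [check: −3·94 + 5·57 = 3]
  17 = 5·3 + 2   → row G = row E − 5·row F = (2, 17, −28)   [check: 17·94 − 28·57 = 2]
  3 = 1·2 + 1   → row H = row F − 1·row G = (1, −20, 33)   [check: −20·94 + 33·57 = 1]
  2 = 2·1 + 0   → remainder 0, stop. gcd = 1 (last nonzero row H).
The gcd is 1, so 57 is invertible mod 94. The last nonzero row gives −20·94 + 33·57 = 1, so t = 33. So 57^(−1) ≡ 33 (mod 94). Verify: 57 · 33 = 1881 ≡ 1 (mod 94). ✓

Final answer: 57^(−1) ≡ 33 (mod 94)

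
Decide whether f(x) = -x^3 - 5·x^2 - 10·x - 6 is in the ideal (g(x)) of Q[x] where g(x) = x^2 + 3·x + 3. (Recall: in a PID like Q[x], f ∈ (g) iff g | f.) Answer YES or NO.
NO

In Q[x] the ideal (g) consists of all multiples of g, so f ∈ (g) iff g | f, i.e. iff the remainder of f on division by g is 0. Divide f by g (g is monic, so eliminate the leading term of the running remainder at each step):
  leading term -x^3: subtract (-x)·g(x) = -x^3 - 3·x^2 - 3·x, leaving -2·x^2 - 7·x - 6
  leading term -2·x^2: subtract (-2)·g(x) = -2·x^2 - 6·x - 6, leaving -x
The remainder r(x) = -x ≠ 0 (and deg r < deg g), so g ∤ f, i.e. f ∉ (g).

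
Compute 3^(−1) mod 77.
3^(−1) ≡ 26 (mod 77)

Apply the extended Euclidean algorithm to (77, 3), tracking rows (r, s, t) with s·77 + t·3 = r. Each division r_prev = q·r_cur + r_new produces the new row as (previous row) − q·(current row):
  row A: (77, 1, 0)   [1·77 + 0·3 = 77]
  row B: (3, 0, 1)   [0·77 + 1·3 = 3]
  77 = 25·3 + 2   → row C = row A − 25·row B = (2, 1, −25)   [check: 1·77 − 25·3 = 2]
  3 = 1·2 + 1   → row D = row B − 1·row C = (1, −1, 26)   [check: −1·77 + 26·3 = 1]
  2 = 2·1 + 0   → remainder 0, stop. gcd = 1 (last nonzero row D).
The gcd is 1, so 3 is invertible mod 77. The last nonzero row gives −1·77 + 26·3 = 1, so t = 26. So 3^(−1) ≡ 26 (mod 77). Verify: 3 · 26 = 78 ≡ 1 (mod 77). ✓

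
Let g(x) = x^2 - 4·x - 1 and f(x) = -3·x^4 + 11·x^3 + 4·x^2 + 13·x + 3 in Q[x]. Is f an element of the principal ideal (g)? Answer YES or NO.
YES

In Q[x] the ideal (g) consists of all multiples of g, so f ∈ (g) iff g | f, i.e. iff the remainder of f on division by g is 0. Divide f by g (g is monic, so eliminate the leading term of the running remainder at each step):
  leading term -3·x^4: subtract (-3·x^2)·g(x) = -3·x^4 + 12·x^3 + 3·x^2, leaving -x^3 + x^2 + 13·x + 3
  leading term -x^3: subtract (-x)·g(x) = -x^3 + 4·x^2 + x, leaving -3·x^2 + 12·x + 3
  leading term -3·x^2: subtract (-3)·g(x) = -3·x^2 + 12·x + 3, leaving 0
The remainder is 0, so f(x) = g(x) · h(x) with h(x) = -3·x^2 - x - 3. Hence g | f, i.e. f ∈ (g).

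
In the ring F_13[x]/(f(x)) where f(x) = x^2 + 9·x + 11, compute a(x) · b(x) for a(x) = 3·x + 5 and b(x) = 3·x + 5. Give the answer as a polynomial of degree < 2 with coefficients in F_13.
a · b ≡ x + 4 (mod f(x))

Multiply as integer polynomials: a · b = 9·x^2 + 30·x + 25. Reducing coefficients mod 13: a · b ≡ 9·x^2 + 4·x + 12. Now divide by f(x) = x^2 + 9·x + 11 in F_13[x], eliminating the leading term at each step:
  leading term 9·x^2: subtract (9)·f(x) = 9·x^2 + 3·x + 8, leaving x + 4 (coefficients mod 13)
The degree is now < 2, so this is the remainder. Hence a · b ≡ x + 4 in F_13[x]/(f).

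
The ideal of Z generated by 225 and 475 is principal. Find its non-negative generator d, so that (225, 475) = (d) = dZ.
(225, 475) = (25); d = 25

In the PID Z, (a, b) is generated by gcd(a, b). Compute gcd(475, 225) with the extended Euclidean algorithm, tracking rows (r, s, t) with s·475 + t·225 = r:
  row A: (475, 1, 0)   [1·475 + 0·225 = 475]
  row B: (225, 0, 1)   [0·475 + 1·225 = 225]
  475 = 2·225 + 25   → row C = row A − 2·row B = (25, 1, −2)   [check: 1·475 − 2·225 = 25]
  225 = 9·25 + 0   → remainder 0, stop. gcd = 25 (last nonzero row C).
So gcd(225, 475) = 25, with Bézout identity 1·475 − 2·225 = 25. Containment (⊇): the Bézout identity exhibits 25 as an element of (225, 475), giving (25) ⊆ (225, 475). Containment (⊆): since 25 | 225 and 25 | 475 (225 = 25·9, 475 = 25·19), every Z-linear combination of 225 and 475 is divisible by 25, so (225, 475) ⊆ (25). Therefore (225, 475) = (25), d = 25.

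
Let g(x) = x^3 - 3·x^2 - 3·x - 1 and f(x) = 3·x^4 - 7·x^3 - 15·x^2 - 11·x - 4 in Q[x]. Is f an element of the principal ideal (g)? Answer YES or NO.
In Q[x] the ideal (g) consists of all multiples of g, so f ∈ (g) iff g | f, i.e. iff the remainder of f on division by g is 0. Divide f by g (g is monic, so eliminate the leading term of the running remainder at each step):
  leading term 3·x^4: subtract (3·x)·g(x) = 3·x^4 - 9·x^3 - 9·x^2 - 3·x, leaving 2·x^3 - 6·x^2 - 8·x - 4
  leading term 2·x^3: subtract (2)·g(x) = 2·x^3 - 6·x^2 - 6·x - 2, leaving -2·x - 2
The remainder r(x) = -2·x - 2 ≠ 0 (and deg r < deg g), so g ∤ f, i.e. f ∉ (g).

Final answer: NO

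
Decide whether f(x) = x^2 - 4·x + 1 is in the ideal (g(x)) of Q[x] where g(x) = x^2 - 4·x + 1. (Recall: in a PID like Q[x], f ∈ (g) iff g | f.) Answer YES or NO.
YES

In Q[x] the ideal (g) consists of all multiples of g, so f ∈ (g) iff g | f, i.e. iff the remainder of f on division by g is 0. Divide f by g (g is monic, so eliminate the leading term of the running remainder at each step):
  leading term x^2: subtract (1)·g(x) = x^2 - 4·x + 1, leaving 0
The remainder is 0, so f(x) = g(x) · h(x) with h(x) = 1. Hence g | f, i.e. f ∈ (g).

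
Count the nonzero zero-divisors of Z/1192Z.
Z/1192Z has 599 nonzero zero-divisors

In Z/1192Z each nonzero element is either a unit (gcd with 1192 is 1) or a zero-divisor (gcd > 1). The number of units is φ(1192): factorise 1192 = 2^3 · 149, so φ(1192) = (2^3 − 2^2) · (149 − 1) = 4 · 148 = 592. The nonzero elements number 1192 − 1 = 1191. Hence the nonzero zero-divisors number 1191 − 592 = 599.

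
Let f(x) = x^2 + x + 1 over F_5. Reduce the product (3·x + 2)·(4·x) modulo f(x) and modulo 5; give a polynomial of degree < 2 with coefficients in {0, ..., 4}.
Multiply as integer polynomials: a · b = 12·x^2 + 8·x. Reducing coefficients mod 5: a · b ≡ 2·x^2 + 3·x. Now divide by f(x) = x^2 + x + 1 in F_5[x], eliminating the leading term at each step:
  leading term 2·x^2: subtract (2)·f(x) = 2·x^2 + 2·x + 2, leaving x + 3 (coefficients mod 5)
The degree is now < 2, so this is the remainder. Hence a · b ≡ x + 3 in F_5[x]/(f).

Final answer: a · b ≡ x + 3 (mod f(x))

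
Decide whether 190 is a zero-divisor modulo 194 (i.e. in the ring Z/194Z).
YES

gcd(190, 194) = 2 > 1, so 190 is not a unit in Z/194Z. In Z/nZ every nonzero non-unit is a zero-divisor: explicitly, take b = 194/gcd = 97 ≠ 0 (mod 194); then 190·97 = 18430 = 95·194, i.e. 190·97 ≡ 0 (mod 194). So 190 is a zero-divisor.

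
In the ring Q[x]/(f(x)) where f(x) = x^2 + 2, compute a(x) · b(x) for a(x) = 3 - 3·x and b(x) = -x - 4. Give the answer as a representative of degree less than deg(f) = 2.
First multiply in Q[x] without reducing: a · b = 3·x^2 + 9·x - 12. Now divide by f(x) = x^2 + 2, eliminating the leading term at each step:
  leading term 3·x^2: subtract (3)·f(x) = 3·x^2 + 6, leaving 9·x - 18
The degree is now < 2, so this is the remainder. Hence a · b ≡ 9·x - 18 in Q[x]/(f).

Final answer: a · b ≡ 9·x - 18 (mod f(x))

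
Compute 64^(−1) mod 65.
Apply the extended Euclidean algorithm to (65, 64), tracking rows (r, s, t) with s·65 + t·64 = r. Each division r_prev = q·r_cur + r_new produces the new row as (previous row) − q·(current row):
  row A: (65, 1, 0)   [1·65 + 0·64 = 65]
  row B: (64, 0, 1)   [0·65 + 1·64 = 64]
  65 = 1·64 + 1   → row C = row A − 1·row B = (1, 1, −1)   [check: 1·65 − 1·64 = 1]
  64 = 64·1 + 0   → remainder 0, stop. gcd = 1 (last nonzero row C).
The gcd is 1, so 64 is invertible mod 65. The last nonzero row gives 1·65 − 1·64 = 1, so t = −1. So 64^(−1) ≡ −1 ≡ 64 (mod 65). Verify: 64 · 64 = 4096 ≡ 1 (mod 65). ✓

Final answer: 64^(−1) ≡ 64 (mod 65)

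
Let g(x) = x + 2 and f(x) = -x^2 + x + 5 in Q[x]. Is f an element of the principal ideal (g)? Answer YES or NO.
In Q[x] the ideal (g) consists of all multiples of g, so f ∈ (g) iff g | f, i.e. iff the remainder of f on division by g is 0. Divide f by g (g is monic, so eliminate the leading term of the running remainder at each step):
  leading term -x^2: subtract (-x)·g(x) = -x^2 - 2·x, leaving 3·x + 5
  leading term 3·x: subtract (3)·g(x) = 3·x + 6, leaving -1
The remainder r(x) = -1 ≠ 0 (and deg r < deg g), so g ∤ f, i.e. f ∉ (g).

Final answer: NO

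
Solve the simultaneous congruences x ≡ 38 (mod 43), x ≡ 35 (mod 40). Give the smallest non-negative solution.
x ≡ 1715 (mod 1720); the representative in [0, 1720) is 1715

The moduli 43, 40 are pairwise coprime, so by the CRT there is a unique solution mod 43·40 = 1720.
Solve by successive substitution. Start with x ≡ 38 (mod 43).
  Combine with x ≡ 35 (mod 40): write x = 38 + 43·t and require 38 + 43·t ≡ 35 (mod 40), i.e. 43·t ≡ 35 − 38 ≡ 37 (mod 40). Since 43^(−1) ≡ 27 (mod 40) (43 ≡ 3 (mod 40)), t ≡ 27·37 ≡ 39 (mod 40). So x ≡ 38 + 43·39 = 1715 (mod 1720).
Unique solution in [0, 1720): x = 1715.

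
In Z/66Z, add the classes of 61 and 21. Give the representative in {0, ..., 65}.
16

Both summands are already reduced mod 66. 61 + 21 = 82; 82 = 1·66 + 16, so (61 + 21) mod 66 = 16.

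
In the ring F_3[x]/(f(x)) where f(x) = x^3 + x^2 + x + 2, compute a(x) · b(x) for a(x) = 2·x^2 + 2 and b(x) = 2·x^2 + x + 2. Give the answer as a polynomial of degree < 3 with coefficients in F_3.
a · b ≡ 2·x + 2 (mod f(x))

Multiply as integer polynomials: a · b = 4·x^4 + 2·x^3 + 8·x^2 + 2·x + 4. Reducing coefficients mod 3: a · b ≡ x^4 + 2·x^3 + 2·x^2 + 2·x + 1. Now divide by f(x) = x^3 + x^2 + x + 2 in F_3[x], eliminating the leading term at each step:
  leading term x^4: subtract (x)·f(x) = x^4 + x^3 + x^2 + 2·x, leaving x^3 + x^2 + 1 (coefficients mod 3)
  leading term x^3: subtract (1)·f(x) = x^3 + x^2 + x + 2, leaving 2·x + 2 (coefficients mod 3)
The degree is now < 3, so this is the remainder. Hence a · b ≡ 2·x + 2 in F_3[x]/(f).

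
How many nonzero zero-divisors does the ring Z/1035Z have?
Z/1035Z has 506 nonzero zero-divisors

In Z/1035Z each nonzero element is either a unit (gcd with 1035 is 1) or a zero-divisor (gcd > 1). The number of units is φ(1035): factorise 1035 = 3^2 · 5 · 23, so φ(1035) = (3^2 − 3^1) · (5 − 1) · (23 − 1) = 6 · 4 · 22 = 528. The nonzero elements number 1035 − 1 = 1034. Hence the nonzero zero-divisors number 1034 − 528 = 506.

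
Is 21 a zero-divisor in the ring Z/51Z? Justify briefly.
YES

gcd(21, 51) = 3 > 1, so 21 is not a unit in Z/51Z. In Z/nZ every nonzero non-unit is a zero-divisor: explicitly, take b = 51/gcd = 17 ≠ 0 (mod 51); then 21·17 = 357 = 7·51, i.e. 21·17 ≡ 0 (mod 51). So 21 is a zero-divisor.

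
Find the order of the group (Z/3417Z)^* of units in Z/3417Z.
(Z/3417Z)^* consists of the classes a with gcd(a, 3417) = 1, so its order is φ(3417). φ is multiplicative, with φ(p^e) = p^e − p^(e−1). Factorise 3417 = 3 · 17 · 67. Then
  φ(3417) = (3 − 1) · (17 − 1) · (67 − 1) = 2 · 16 · 66 = 2112.
Thus |(Z/3417Z)^*| = 2112.

Final answer: |(Z/3417Z)^*| = 2112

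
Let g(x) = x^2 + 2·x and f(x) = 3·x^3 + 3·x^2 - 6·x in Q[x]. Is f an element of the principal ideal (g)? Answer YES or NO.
YES

In Q[x] the ideal (g) consists of all multiples of g, so f ∈ (g) iff g | f, i.e. iff the remainder of f on division by g is 0. Divide f by g (g is monic, so eliminate the leading term of the running remainder at each step):
  leading term 3·x^3: subtract (3·x)·g(x) = 3·x^3 + 6·x^2, leaving -3·x^2 - 6·x
  leading term -3·x^2: subtract (-3)·g(x) = -3·x^2 - 6·x, leaving 0
The remainder is 0, so f(x) = g(x) · h(x) with h(x) = 3·x - 3. Hence g | f, i.e. f ∈ (g).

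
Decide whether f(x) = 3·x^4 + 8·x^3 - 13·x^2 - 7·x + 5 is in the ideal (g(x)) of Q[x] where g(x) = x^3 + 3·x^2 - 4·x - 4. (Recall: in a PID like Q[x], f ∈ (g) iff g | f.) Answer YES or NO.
In Q[x] the ideal (g) consists of all multiples of g, so f ∈ (g) iff g | f, i.e. iff the remainder of f on division by g is 0. Divide f by g (g is monic, so eliminate the leading term of the running remainder at each step):
  leading term 3·x^4: subtract (3·x)·g(x) = 3·x^4 + 9·x^3 - 12·x^2 - 12·x, leaving -x^3 - x^2 + 5·x + 5
  leading term -x^3: subtract (-1)·g(x) = -x^3 - 3·x^2 + 4·x + 4, leaving 2·x^2 + x + 1
The remainder r(x) = 2·x^2 + x + 1 ≠ 0 (and deg r < deg g), so g ∤ f, i.e. f ∉ (g).

Final answer: NO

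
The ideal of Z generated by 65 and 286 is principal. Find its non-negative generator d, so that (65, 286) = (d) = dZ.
In the PID Z, (a, b) is generated by gcd(a, b). Compute gcd(286, 65) with the extended Euclidean algorithm, tracking rows (r, s, t) with s·286 + t·65 = r:
  row A: (286, 1, 0)   [1·286 + 0·65 = 286]
  row B: (65, 0, 1)   [0·286 + 1·65 = 65]
  286 = 4·65 + 26   → row C = row A − 4·row B = (26, 1, −4)   [check: 1·286 − 4·65 = 26]
  65 = 2·26 + 13   → row D = row B − 2·row C = (13, −2, 9)   [check: −2·286 + 9·65 = 13]
  26 = 2·13 + 0   → remainder 0, stop. gcd = 13 (last nonzero row D).
So gcd(65, 286) = 13, with Bézout identity −2·286 + 9·65 = 13. Containment (⊇): the Bézout identity exhibits 13 as an element of (65, 286), giving (13) ⊆ (65, 286). Containment (⊆): since 13 | 65 and 13 | 286 (65 = 13·5, 286 = 13·22), every Z-linear combination of 65 and 286 is divisible by 13, so (65, 286) ⊆ (13). Therefore (65, 286) = (13), d = 13.

Final answer: (65, 286) = (13); d = 13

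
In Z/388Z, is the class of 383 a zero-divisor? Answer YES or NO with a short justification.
gcd(383, 388) = 1, so 383 is a unit in Z/388Z (it has a multiplicative inverse). A unit cannot be a zero-divisor: if 383·b ≡ 0 then multiplying both sides by 383^(−1) gives b ≡ 0. So 383 is not a zero-divisor.

Final answer: NO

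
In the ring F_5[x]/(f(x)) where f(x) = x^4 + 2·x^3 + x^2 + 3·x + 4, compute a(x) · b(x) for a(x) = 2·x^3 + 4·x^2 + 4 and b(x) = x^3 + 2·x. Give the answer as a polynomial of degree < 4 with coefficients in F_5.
a · b ≡ 2·x^3 + 2·x + 2 (mod f(x))

Multiply as integer polynomials: a · b = 2·x^6 + 4·x^5 + 4·x^4 + 12·x^3 + 8·x. Reducing coefficients mod 5: a · b ≡ 2·x^6 + 4·x^5 + 4·x^4 + 2·x^3 + 3·x. Now divide by f(x) = x^4 + 2·x^3 + x^2 + 3·x + 4 in F_5[x], eliminating the leading term at each step:
  leading term 2·x^6: subtract (2·x^2)·f(x) = 2·x^6 + 4·x^5 + 2·x^4 + x^3 + 3·x^2, leaving 2·x^4 + x^3 + 2·x^2 + 3·x (coefficients mod 5)
  leading term 2·x^4: subtract (2)·f(x) = 2·x^4 + 4·x^3 + 2·x^2 + x + 3, leaving 2·x^3 + 2·x + 2 (coefficients mod 5)
The degree is now < 4, so this is the remainder. Hence a · b ≡ 2·x^3 + 2·x + 2 in F_5[x]/(f).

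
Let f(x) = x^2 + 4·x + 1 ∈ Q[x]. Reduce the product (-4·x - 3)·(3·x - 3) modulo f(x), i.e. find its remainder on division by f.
a · b ≡ 51·x + 21 (mod f(x))

First multiply in Q[x] without reducing: a · b = -12·x^2 + 3·x + 9. Now divide by f(x) = x^2 + 4·x + 1, eliminating the leading term at each step:
  leading term -12·x^2: subtract (-12)·f(x) = -12·x^2 - 48·x - 12, leaving 51·x + 21
The degree is now < 2, so this is the remainder. Hence a · b ≡ 51·x + 21 in Q[x]/(f).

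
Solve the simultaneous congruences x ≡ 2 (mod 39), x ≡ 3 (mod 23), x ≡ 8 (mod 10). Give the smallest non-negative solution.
The moduli 39, 23, 10 are pairwise coprime, so by the CRT there is a unique solution mod 39·23·10 = 8970.
Solve by successive substitution. Start with x ≡ 2 (mod 39).
  Combine with x ≡ 3 (mod 23): write x = 2 + 39·t and require 2 + 39·t ≡ 3 (mod 23), i.e. 39·t ≡ 3 − 2 ≡ 1 (mod 23). Since 39^(−1) ≡ 13 (mod 23) (39 ≡ 16 (mod 23)), t ≡ 13·1 ≡ 13 (mod 23). So x ≡ 2 + 39·13 = 509 (mod 897).
  Combine with x ≡ 8 (mod 10): write x = 509 + 897·t and require 509 + 897·t ≡ 8 (mod 10), i.e. 897·t ≡ 8 − 509 ≡ 9 (mod 10). Since 897^(−1) ≡ 3 (mod 10) (897 ≡ 7 (mod 10)), t ≡ 3·9 ≡ 7 (mod 10). So x ≡ 509 + 897·7 = 6788 (mod 8970).
Unique solution in [0, 8970): x = 6788.

Final answer: x ≡ 6788 (mod 8970); the representative in [0, 8970) is 6788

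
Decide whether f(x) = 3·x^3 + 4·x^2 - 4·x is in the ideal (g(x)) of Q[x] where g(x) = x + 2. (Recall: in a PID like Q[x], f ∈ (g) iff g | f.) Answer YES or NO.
In Q[x] the ideal (g) consists of all multiples of g, so f ∈ (g) iff g | f, i.e. iff the remainder of f on division by g is 0. Divide f by g (g is monic, so eliminate the leading term of the running remainder at each step):
  leading term 3·x^3: subtract (3·x^2)·g(x) = 3·x^3 + 6·x^2, leaving -2·x^2 - 4·x
  leading term -2·x^2: subtract (-2·x)·g(x) = -2·x^2 - 4·x, leaving 0
The remainder is 0, so f(x) = g(x) · h(x) with h(x) = 3·x^2 - 2·x. Hence g | f, i.e. f ∈ (g).

Final answer: YES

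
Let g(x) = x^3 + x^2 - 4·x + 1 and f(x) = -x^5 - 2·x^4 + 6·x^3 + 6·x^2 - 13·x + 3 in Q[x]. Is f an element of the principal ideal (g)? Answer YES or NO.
In Q[x] the ideal (g) consists of all multiples of g, so f ∈ (g) iff g | f, i.e. iff the remainder of f on division by g is 0. Divide f by g (g is monic, so eliminate the leading term of the running remainder at each step):
  leading term -x^5: subtract (-x^2)·g(x) = -x^5 - x^4 + 4·x^3 - x^2, leaving -x^4 + 2·x^3 + 7·x^2 - 13·x + 3
  leading term -x^4: subtract (-x)·g(x) = -x^4 - x^3 + 4·x^2 - x, leaving 3·x^3 + 3·x^2 - 12·x + 3
  leading term 3·x^3: subtract (3)·g(x) = 3·x^3 + 3·x^2 - 12·x + 3, leaving 0
The remainder is 0, so f(x) = g(x) · h(x) with h(x) = -x^2 - x + 3. Hence g | f, i.e. f ∈ (g).

Final answer: YES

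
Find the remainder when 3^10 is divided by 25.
Use repeated squaring. Binary(10) = 1010. Walk through the bits of the exponent 10 left-to-right: at each bit after the leading one, square the running value, then multiply by 3 if the bit is 1 (always reducing mod 25):
  bit 1 = 1 (leading): start with 3.
  bit 2 = 0: square 3^2 = 9 (mod 25).
  bit 3 = 1: square 9^2 = 81 ≡ 6; bit is 1, so multiply 6·3 = 18 (mod 25).
  bit 4 = 0: square 18^2 = 324 ≡ 24 (mod 25).
Final value: 3^10 ≡ 24 (mod 25).

Final answer: 24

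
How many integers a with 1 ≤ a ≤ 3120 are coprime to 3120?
768

The number of a ∈ {1, ..., 3120} with gcd(a, 3120) = 1 is by definition Euler's totient φ(3120). φ is multiplicative, with φ(p^e) = p^e − p^(e−1). Factorise 3120 = 2^4 · 3 · 5 · 13. Then
  φ(3120) = (2^4 − 2^3) · (3 − 1) · (5 − 1) · (13 − 1) = 8 · 2 · 4 · 12 = 768.
So there are 768 such integers.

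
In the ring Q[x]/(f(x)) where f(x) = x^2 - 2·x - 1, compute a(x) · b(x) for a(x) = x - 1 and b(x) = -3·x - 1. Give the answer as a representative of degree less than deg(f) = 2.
First multiply in Q[x] without reducing: a · b = -3·x^2 + 2·x + 1. Now divide by f(x) = x^2 - 2·x - 1, eliminating the leading term at each step:
  leading term -3·x^2: subtract (-3)·f(x) = -3·x^2 + 6·x + 3, leaving -4·x - 2
The degree is now < 2, so this is the remainder. Hence a · b ≡ -4·x - 2 in Q[x]/(f).

Final answer: a · b ≡ -4·x - 2 (mod f(x))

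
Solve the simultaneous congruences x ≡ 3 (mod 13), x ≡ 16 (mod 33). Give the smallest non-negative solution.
x ≡ 16 (mod 429); the representative in [0, 429) is 16

The moduli 13, 33 are pairwise coprime, so by the CRT there is a unique solution mod 13·33 = 429.
Solve by successive substitution. Start with x ≡ 3 (mod 13).
  Combine with x ≡ 16 (mod 33): write x = 3 + 13·t and require 3 + 13·t ≡ 16 (mod 33), i.e. 13·t ≡ 16 − 3 ≡ 13 (mod 33). Since 13^(−1) ≡ 28 (mod 33), t ≡ 28·13 ≡ 1 (mod 33). So x ≡ 3 + 13·1 = 16 (mod 429).
Unique solution in [0, 429): x = 16.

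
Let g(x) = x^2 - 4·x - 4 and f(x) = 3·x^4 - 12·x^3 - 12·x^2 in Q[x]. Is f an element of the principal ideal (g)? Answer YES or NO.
In Q[x] the ideal (g) consists of all multiples of g, so f ∈ (g) iff g | f, i.e. iff the remainder of f on division by g is 0. Divide f by g (g is monic, so eliminate the leading term of the running remainder at each step):
  leading term 3·x^4: subtract (3·x^2)·g(x) = 3·x^4 - 12·x^3 - 12·x^2, leaving 0
The remainder is 0, so f(x) = g(x) · h(x) with h(x) = 3·x^2. Hence g | f, i.e. f ∈ (g).

Final answer: YES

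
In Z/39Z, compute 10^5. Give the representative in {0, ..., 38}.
Use repeated squaring. Binary(5) = 101. Walk through the bits of the exponent 5 left-to-right: at each bit after the leading one, square the running value, then multiply by 10 if the bit is 1 (always reducing mod 39):
  bit 1 = 1 (leading): start with 10.
  bit 2 = 0: square 10^2 = 100 ≡ 22 (mod 39).
  bit 3 = 1: square 22^2 = 484 ≡ 16; bit is 1, so multiply 16·10 = 160 ≡ 4 (mod 39).
Final value: 10^5 ≡ 4 (mod 39).

Final answer: 4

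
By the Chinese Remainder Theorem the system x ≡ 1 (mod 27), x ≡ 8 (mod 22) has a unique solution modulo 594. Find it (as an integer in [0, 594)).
The moduli 27, 22 are pairwise coprime, so by the CRT there is a unique solution mod 27·22 = 594.
Solve by successive substitution. Start with x ≡ 1 (mod 27).
  Combine with x ≡ 8 (mod 22): write x = 1 + 27·t and require 1 + 27·t ≡ 8 (mod 22), i.e. 27·t ≡ 8 − 1 ≡ 7 (mod 22). Since 27^(−1) ≡ 9 (mod 22) (27 ≡ 5 (mod 22)), t ≡ 9·7 ≡ 19 (mod 22). So x ≡ 1 + 27·19 = 514 (mod 594).
Unique solution in [0, 594): x = 514.

Final answer: x ≡ 514 (mod 594); the representative in [0, 594) is 514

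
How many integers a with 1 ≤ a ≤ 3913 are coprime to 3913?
3024

The number of a ∈ {1, ..., 3913} with gcd(a, 3913) = 1 is by definition Euler's totient φ(3913). φ is multiplicative, with φ(p^e) = p^e − p^(e−1). Factorise 3913 = 7 · 13 · 43. Then
  φ(3913) = (7 − 1) · (13 − 1) · (43 − 1) = 6 · 12 · 42 = 3024.
So there are 3024 such integers.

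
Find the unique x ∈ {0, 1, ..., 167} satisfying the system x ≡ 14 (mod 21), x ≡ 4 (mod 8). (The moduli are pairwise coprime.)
The moduli 21, 8 are pairwise coprime, so by the CRT there is a unique solution mod 21·8 = 168.
Solve by successive substitution. Start with x ≡ 14 (mod 21).
  Combine with x ≡ 4 (mod 8): write x = 14 + 21·t and require 14 + 21·t ≡ 4 (mod 8), i.e. 21·t ≡ 4 − 14 ≡ 6 (mod 8). Since 21^(−1) ≡ 5 (mod 8) (21 ≡ 5 (mod 8)), t ≡ 5·6 ≡ 6 (mod 8). So x ≡ 14 + 21·6 = 140 (mod 168).
Unique solution in [0, 168): x = 140.

Final answer: x ≡ 140 (mod 168); the representative in [0, 168) is 140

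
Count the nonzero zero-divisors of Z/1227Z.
Z/1227Z has 410 nonzero zero-divisors

In Z/1227Z each nonzero element is either a unit (gcd with 1227 is 1) or a zero-divisor (gcd > 1). The number of units is φ(1227): factorise 1227 = 3 · 409, so φ(1227) = (3 − 1) · (409 − 1) = 2 · 408 = 816. The nonzero elements number 1227 − 1 = 1226. Hence the nonzero zero-divisors number 1226 − 816 = 410.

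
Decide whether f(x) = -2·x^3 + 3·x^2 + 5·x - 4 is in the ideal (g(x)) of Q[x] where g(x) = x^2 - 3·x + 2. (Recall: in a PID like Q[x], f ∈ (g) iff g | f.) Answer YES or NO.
NO

In Q[x] the ideal (g) consists of all multiples of g, so f ∈ (g) iff g | f, i.e. iff the remainder of f on division by g is 0. Divide f by g (g is monic, so eliminate the leading term of the running remainder at each step):
  leading term -2·x^3: subtract (-2·x)·g(x) = -2·x^3 + 6·x^2 - 4·x, leaving -3·x^2 + 9·x - 4
  leading term -3·x^2: subtract (-3)·g(x) = -3·x^2 + 9·x - 6, leaving 2
The remainder r(x) = 2 ≠ 0 (and deg r < deg g), so g ∤ f, i.e. f ∉ (g).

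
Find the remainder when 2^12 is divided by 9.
Use repeated squaring. Binary(12) = 1100. Walk through the bits of the exponent 12 left-to-right: at each bit after the leading one, square the running value, then multiply by 2 if the bit is 1 (always reducing mod 9):
  bit 1 = 1 (leading): start with 2.
  bit 2 = 1: square 2^2 = 4; bit is 1, so multiply 4·2 = 8 (mod 9).
  bit 3 = 0: square 8^2 = 64 ≡ 1 (mod 9).
  bit 4 = 0: square 1^2 = 1 (mod 9).
Final value: 2^12 ≡ 1 (mod 9).

Final answer: 1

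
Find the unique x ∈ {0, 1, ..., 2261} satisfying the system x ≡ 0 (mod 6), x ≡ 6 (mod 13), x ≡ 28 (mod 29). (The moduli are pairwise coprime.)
x ≡ 318 (mod 2262); the representative in [0, 2262) is 318

The moduli 6, 13, 29 are pairwise coprime, so by the CRT there is a unique solution mod 6·13·29 = 2262.
Solve by successive substitution. Start with x ≡ 0 (mod 6).
  Combine with x ≡ 6 (mod 13): write x = 6·t and require 6·t ≡ 6 (mod 13). Since 6^(−1) ≡ 11 (mod 13), t ≡ 11·6 ≡ 1 (mod 13). So x ≡ 6·1 = 6 (mod 78).
  Combine with x ≡ 28 (mod 29): write x = 6 + 78·t and require 6 + 78·t ≡ 28 (mod 29), i.e. 78·t ≡ 28 − 6 ≡ 22 (mod 29). Since 78^(−1) ≡ 16 (mod 29) (78 ≡ 20 (mod 29)), t ≡ 16·22 ≡ 4 (mod 29). So x ≡ 6 + 78·4 = 318 (mod 2262).
Unique solution in [0, 2262): x = 318.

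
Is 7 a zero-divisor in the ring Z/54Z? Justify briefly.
gcd(7, 54) = 1, so 7 is a unit in Z/54Z (it has a multiplicative inverse). A unit cannot be a zero-divisor: if 7·b ≡ 0 then multiplying both sides by 7^(−1) gives b ≡ 0. So 7 is not a zero-divisor.

Final answer: NO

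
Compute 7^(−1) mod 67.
7^(−1) ≡ 48 (mod 67)

Apply the extended Euclidean algorithm to (67, 7), tracking rows (r, s, t) with s·67 + t·7 = r. Each division r_prev = q·r_cur + r_new produces the new row as (previous row) − q·(current row):
  row A: (67, 1, 0)   [1·67 + 0·7 = 67]
  row B: (7, 0, 1)   [0·67 + 1·7 = 7]
  67 = 9·7 + 4   → row C = row A − 9·row B = (4, 1, −9)   [check: 1·67 − 9·7 = 4]
  7 = 1·4 + 3   → row D = row B − 1·row C = (3, −1, 10)   [check: −1·67 + 10·7 = 3]
  4 = 1·3 + 1   → row E = row C − 1·row D = (1, 2, −19)   [check: 2·67 − 19·7 = 1]
  3 = 3·1 + 0   → remainder 0, stop. gcd = 1 (last nonzero row E).
The gcd is 1, so 7 is invertible mod 67. The last nonzero row gives 2·67 − 19·7 = 1, so t = −19. So 7^(−1) ≡ −19 ≡ 48 (mod 67). Verify: 7 · 48 = 336 ≡ 1 (mod 67). ✓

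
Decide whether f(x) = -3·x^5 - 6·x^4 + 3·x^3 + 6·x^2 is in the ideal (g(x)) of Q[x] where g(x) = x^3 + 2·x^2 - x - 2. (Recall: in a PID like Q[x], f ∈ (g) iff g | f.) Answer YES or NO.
In Q[x] the ideal (g) consists of all multiples of g, so f ∈ (g) iff g | f, i.e. iff the remainder of f on division by g is 0. Divide f by g (g is monic, so eliminate the leading term of the running remainder at each step):
  leading term -3·x^5: subtract (-3·x^2)·g(x) = -3·x^5 - 6·x^4 + 3·x^3 + 6·x^2, leaving 0
The remainder is 0, so f(x) = g(x) · h(x) with h(x) = -3·x^2. Hence g | f, i.e. f ∈ (g).

Final answer: YES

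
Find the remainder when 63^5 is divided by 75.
Use repeated squaring. Binary(5) = 101. Walk through the bits of the exponent 5 left-to-right: at each bit after the leading one, square the running value, then multiply by 63 if the bit is 1 (always reducing mod 75):
  bit 1 = 1 (leading): start with 63.
  bit 2 = 0: square 63^2 = 3969 ≡ 69 (mod 75).
  bit 3 = 1: square 69^2 = 4761 ≡ 36; bit is 1, so multiply 36·63 = 2268 ≡ 18 (mod 75).
Final value: 63^5 ≡ 18 (mod 75).

Final answer: 18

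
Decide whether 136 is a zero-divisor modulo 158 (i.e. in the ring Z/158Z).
YES

gcd(136, 158) = 2 > 1, so 136 is not a unit in Z/158Z. In Z/nZ every nonzero non-unit is a zero-divisor: explicitly, take b = 158/gcd = 79 ≠ 0 (mod 158); then 136·79 = 10744 = 68·158, i.e. 136·79 ≡ 0 (mod 158). So 136 is a zero-divisor.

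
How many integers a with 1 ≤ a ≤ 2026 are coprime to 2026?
1012

The number of a ∈ {1, ..., 2026} with gcd(a, 2026) = 1 is by definition Euler's totient φ(2026). φ is multiplicative, with φ(p^e) = p^e − p^(e−1). Factorise 2026 = 2 · 1013. Then
  φ(2026) = (2 − 1) · (1013 − 1) = 1 · 1012 = 1012.
So there are 1012 such integers.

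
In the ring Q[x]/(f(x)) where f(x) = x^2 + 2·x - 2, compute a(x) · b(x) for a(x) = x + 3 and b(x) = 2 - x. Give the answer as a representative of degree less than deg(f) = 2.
a · b ≡ x + 4 (mod f(x))

First multiply in Q[x] without reducing: a · b = -x^2 - x + 6. Now divide by f(x) = x^2 + 2·x - 2, eliminating the leading term at each step:
  leading term -x^2: subtract (-1)·f(x) = -x^2 - 2·x + 2, leaving x + 4
The degree is now < 2, so this is the remainder. Hence a · b ≡ x + 4 in Q[x]/(f).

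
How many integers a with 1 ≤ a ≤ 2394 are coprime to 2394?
648

The number of a ∈ {1, ..., 2394} with gcd(a, 2394) = 1 is by definition Euler's totient φ(2394). φ is multiplicative, with φ(p^e) = p^e − p^(e−1). Factorise 2394 = 2 · 3^2 · 7 · 19. Then
  φ(2394) = (2 − 1) · (3^2 − 3^1) · (7 − 1) · (19 − 1) = 1 · 6 · 6 · 18 = 648.
So there are 648 such integers.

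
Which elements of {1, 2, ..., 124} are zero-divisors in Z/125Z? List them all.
nonzero zero-divisors of Z/125Z = {5, 10, 15, 20, 25, 30, 35, 40, 45, 50, 55, 60, 65, 70, 75, 80, 85, 90, 95, 100, 105, 110, 115, 120}

An element a ∈ Z/125Z (with a ≠ 0) is a zero-divisor iff gcd(a, 125) > 1 (because a is a unit precisely when gcd(a, n) = 1, and in Z/nZ every nonzero, non-unit element is a zero-divisor). Scan a = 1, ..., 124 and keep those with gcd(a, 125) > 1:
  gcd(5, 125) = 5, gcd(10, 125) = 5, gcd(15, 125) = 5, gcd(20, 125) = 5, gcd(25, 125) = 25, gcd(30, 125) = 5, gcd(35, 125) = 5, gcd(40, 125) = 5, gcd(45, 125) = 5, gcd(50, 125) = 25, gcd(55, 125) = 5, gcd(60, 125) = 5, gcd(65, 125) = 5, gcd(70, 125) = 5, gcd(75, 125) = 25, gcd(80, 125) = 5, gcd(85, 125) = 5, gcd(90, 125) = 5, gcd(95, 125) = 5, gcd(100, 125) = 25, gcd(105, 125) = 5, gcd(110, 125) = 5, gcd(115, 125) = 5, gcd(120, 125) = 5.
All other a ∈ {1, ..., 124} have gcd(a, 125) = 1 and are units. So the nonzero zero-divisors are exactly the 24 values of a appearing in this scan.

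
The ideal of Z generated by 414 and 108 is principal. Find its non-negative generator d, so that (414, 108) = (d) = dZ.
In the PID Z, (a, b) is generated by gcd(a, b). Compute gcd(414, 108) with the extended Euclidean algorithm, tracking rows (r, s, t) with s·414 + t·108 = r:
  row A: (414, 1, 0)   [1·414 + 0·108 = 414]
  row B: (108, 0, 1)   [0·414 + 1·108 = 108]
  414 = 3·108 + 90   → row C = row A − 3·row B = (90, 1, −3)   [check: 1·414 − 3·108 = 90]
  108 = 1·90 + 18   → row D = row B − 1·row C = (18, −1, 4)   [check: −1·414 + 4·108 = 18]
  90 = 5·18 + 0   → remainder 0, stop. gcd = 18 (last nonzero row D).
So gcd(414, 108) = 18, with Bézout identity −1·414 + 4·108 = 18. Containment (⊇): the Bézout identity exhibits 18 as an element of (414, 108), giving (18) ⊆ (414, 108). Containment (⊆): since 18 | 414 and 18 | 108 (414 = 18·23, 108 = 18·6), every Z-linear combination of 414 and 108 is divisible by 18, so (414, 108) ⊆ (18). Therefore (414, 108) = (18), d = 18.

Final answer: (414, 108) = (18); d = 18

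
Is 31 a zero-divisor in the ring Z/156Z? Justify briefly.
NO

gcd(31, 156) = 1, so 31 is a unit in Z/156Z (it has a multiplicative inverse). A unit cannot be a zero-divisor: if 31·b ≡ 0 then multiplying both sides by 31^(−1) gives b ≡ 0. So 31 is not a zero-divisor.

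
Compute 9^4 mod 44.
Use repeated squaring. Binary(4) = 100. Walk through the bits of the exponent 4 left-to-right: at each bit after the leading one, square the running value, then multiply by 9 if the bit is 1 (always reducing mod 44):
  bit 1 = 1 (leading): start with 9.
  bit 2 = 0: square 9^2 = 81 ≡ 37 (mod 44).
  bit 3 = 0: square 37^2 = 1369 ≡ 5 (mod 44).
Final value: 9^4 ≡ 5 (mod 44).

Final answer: 5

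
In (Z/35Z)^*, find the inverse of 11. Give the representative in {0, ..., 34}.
Apply the extended Euclidean algorithm to (35, 11), tracking rows (r, s, t) with s·35 + t·11 = r. Each division r_prev = q·r_cur + r_new produces the new row as (previous row) − q·(current row):
  row A: (35, 1, 0)   [1·35 + 0·11 = 35]
  row B: (11, 0, 1)   [0·35 + 1·11 = 11]
  35 = 3·11 + 2   → row C = row A − 3·row B = (2, 1, −3)   [check: 1·35 − 3·11 = 2]
  11 = 5·2 + 1   → row D = row B − 5·row C = (1, −5, 16)   [check: −5·35 + 16·11 = 1]
  2 = 2·1 + 0   → remainder 0, stop. gcd = 1 (last nonzero row D).
The gcd is 1, so 11 is invertible mod 35. The last nonzero row gives −5·35 + 16·11 = 1, so t = 16. So 11^(−1) ≡ 16 (mod 35). Verify: 11 · 16 = 176 ≡ 1 (mod 35). ✓

Final answer: 11^(−1) ≡ 16 (mod 35)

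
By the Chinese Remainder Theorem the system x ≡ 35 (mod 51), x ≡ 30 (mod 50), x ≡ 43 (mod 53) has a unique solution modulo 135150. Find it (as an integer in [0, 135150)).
The moduli 51, 50, 53 are pairwise coprime, so by the CRT there is a unique solution mod 51·50·53 = 135150.
Solve by successive substitution. Start with x ≡ 35 (mod 51).
  Combine with x ≡ 30 (mod 50): write x = 35 + 51·t and require 35 + 51·t ≡ 30 (mod 50), i.e. 51·t ≡ 30 − 35 ≡ 45 (mod 50). Since 51^(−1) ≡ 1 (mod 50) (51 ≡ 1 (mod 50)), t ≡ 1·45 ≡ 45 (mod 50). So x ≡ 35 + 51·45 = 2330 (mod 2550).
  Combine with x ≡ 43 (mod 53): write x = 2330 + 2550·t and require 2330 + 2550·t ≡ 43 (mod 53), i.e. 2550·t ≡ 43 − 2330 ≡ 45 (mod 53). Since 2550^(−1) ≡ 9 (mod 53) (2550 ≡ 6 (mod 53)), t ≡ 9·45 ≡ 34 (mod 53). So x ≡ 2330 + 2550·34 = 89030 (mod 135150).
Unique solution in [0, 135150): x = 89030.

Final answer: x ≡ 89030 (mod 135150); the representative in [0, 135150) is 89030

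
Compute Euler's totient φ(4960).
φ is multiplicative, with φ(p^e) = p^e − p^(e−1). Factorise 4960 = 2^5 · 5 · 31. Then
  φ(4960) = (2^5 − 2^4) · (5 − 1) · (31 − 1) = 16 · 4 · 30 = 1920.

Final answer: φ(4960) = 1920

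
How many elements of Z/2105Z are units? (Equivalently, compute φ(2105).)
An element a ∈ Z/2105Z is a unit iff gcd(a, 2105) = 1, so the number of units is φ(2105). φ is multiplicative, with φ(p^e) = p^e − p^(e−1). Factorise 2105 = 5 · 421. Then
  φ(2105) = (5 − 1) · (421 − 1) = 4 · 420 = 1680.

Final answer: Z/2105Z has φ(2105) = 1680 units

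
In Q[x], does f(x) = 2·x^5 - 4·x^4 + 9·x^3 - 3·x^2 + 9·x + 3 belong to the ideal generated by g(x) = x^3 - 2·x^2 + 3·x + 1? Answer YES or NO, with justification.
In Q[x] the ideal (g) consists of all multiples of g, so f ∈ (g) iff g | f, i.e. iff the remainder of f on division by g is 0. Divide f by g (g is monic, so eliminate the leading term of the running remainder at each step):
  leading term 2·x^5: subtract (2·x^2)·g(x) = 2·x^5 - 4·x^4 + 6·x^3 + 2·x^2, leaving 3·x^3 - 5·x^2 + 9·x + 3
  leading term 3·x^3: subtract (3)·g(x) = 3·x^3 - 6·x^2 + 9·x + 3, leaving x^2
The remainder r(x) = x^2 ≠ 0 (and deg r < deg g), so g ∤ f, i.e. f ∉ (g).

Final answer: NO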